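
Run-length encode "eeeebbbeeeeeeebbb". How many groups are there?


Input: eeeebbbeeeeeeebbb
Scanning for consecutive runs:
  Group 1: 'e' x 4 (positions 0-3)
  Group 2: 'b' x 3 (positions 4-6)
  Group 3: 'e' x 7 (positions 7-13)
  Group 4: 'b' x 3 (positions 14-16)
Total groups: 4

4


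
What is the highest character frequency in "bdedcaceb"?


Input: bdedcaceb
Character counts:
  'a': 1
  'b': 2
  'c': 2
  'd': 2
  'e': 2
Maximum frequency: 2

2


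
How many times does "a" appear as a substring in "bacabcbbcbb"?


Searching for "a" in "bacabcbbcbb"
Scanning each position:
  Position 0: "b" => no
  Position 1: "a" => MATCH
  Position 2: "c" => no
  Position 3: "a" => MATCH
  Position 4: "b" => no
  Position 5: "c" => no
  Position 6: "b" => no
  Position 7: "b" => no
  Position 8: "c" => no
  Position 9: "b" => no
  Position 10: "b" => no
Total occurrences: 2

2


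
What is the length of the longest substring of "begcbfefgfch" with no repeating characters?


Input: "begcbfefgfch"
Sliding window (track last position of each char):
  Position 0 ('b'): window [0,0] length 1 -- new best
  Position 1 ('e'): window [0,1] length 2 -- new best
  Position 2 ('g'): window [0,2] length 3 -- new best
  Position 3 ('c'): window [0,3] length 4 -- new best
  Position 4 ('b'): repeat (last at 0), move window start to 1
  Position 4 ('b'): window [1,4] length 4
  Position 5 ('f'): window [1,5] length 5 -- new best
  Position 6 ('e'): repeat (last at 1), move window start to 2
  Position 6 ('e'): window [2,6] length 5
  Position 7 ('f'): repeat (last at 5), move window start to 6
  Position 7 ('f'): window [6,7] length 2
  Position 8 ('g'): window [6,8] length 3
  Position 9 ('f'): repeat (last at 7), move window start to 8
  Position 9 ('f'): window [8,9] length 2
  Position 10 ('c'): window [8,10] length 3
  Position 11 ('h'): window [8,11] length 4
Longest substring with no repeats: "egcbf" with length 5

5


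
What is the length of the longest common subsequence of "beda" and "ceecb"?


LCS of "beda" and "ceecb"
DP table:
           c    e    e    c    b
      0    0    0    0    0    0
  b   0    0    0    0    0    1
  e   0    0    1    1    1    1
  d   0    0    1    1    1    1
  a   0    0    1    1    1    1
LCS length = dp[4][5] = 1

1


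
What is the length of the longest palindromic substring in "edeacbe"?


Input: "edeacbe"
Checking substrings for palindromes:
  [0:3] "ede" (len 3) => palindrome
Longest palindromic substring: "ede" with length 3

3


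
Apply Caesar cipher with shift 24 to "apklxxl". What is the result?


Caesar cipher: shift "apklxxl" by 24
  'a' (pos 0) + 24 = pos 24 = 'y'
  'p' (pos 15) + 24 = pos 13 = 'n'
  'k' (pos 10) + 24 = pos 8 = 'i'
  'l' (pos 11) + 24 = pos 9 = 'j'
  'x' (pos 23) + 24 = pos 21 = 'v'
  'x' (pos 23) + 24 = pos 21 = 'v'
  'l' (pos 11) + 24 = pos 9 = 'j'
Result: ynijvvj

ynijvvj


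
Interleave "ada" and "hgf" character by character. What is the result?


Interleaving "ada" and "hgf":
  Position 0: 'a' from first, 'h' from second => "ah"
  Position 1: 'd' from first, 'g' from second => "dg"
  Position 2: 'a' from first, 'f' from second => "af"
Result: ahdgaf

ahdgaf


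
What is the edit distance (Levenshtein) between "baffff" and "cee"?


Computing edit distance: "baffff" -> "cee"
DP table:
           c    e    e
      0    1    2    3
  b   1    1    2    3
  a   2    2    2    3
  f   3    3    3    3
  f   4    4    4    4
  f   5    5    5    5
  f   6    6    6    6
Edit distance = dp[6][3] = 6

6


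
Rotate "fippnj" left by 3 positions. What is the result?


Input: "fippnj", rotate left by 3
First 3 characters: "fip"
Remaining characters: "pnj"
Concatenate remaining + first: "pnj" + "fip" = "pnjfip"

pnjfip


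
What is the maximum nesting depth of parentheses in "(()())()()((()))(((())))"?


Input: "(()())()()((()))(((())))"
Tracking depth:
  Position 0 '(': depth becomes 1
  Position 1 '(': depth becomes 2
  Position 2 ')': depth becomes 1
  Position 3 '(': depth becomes 2
  Position 4 ')': depth becomes 1
  Position 5 ')': depth becomes 0
  Position 6 '(': depth becomes 1
  Position 7 ')': depth becomes 0
  Position 8 '(': depth becomes 1
  Position 9 ')': depth becomes 0
  Position 10 '(': depth becomes 1
  Position 11 '(': depth becomes 2
  Position 12 '(': depth becomes 3
  Position 13 ')': depth becomes 2
  Position 14 ')': depth becomes 1
  Position 15 ')': depth becomes 0
  Position 16 '(': depth becomes 1
  Position 17 '(': depth becomes 2
  Position 18 '(': depth becomes 3
  Position 19 '(': depth becomes 4
  Position 20 ')': depth becomes 3
  Position 21 ')': depth becomes 2
  Position 22 ')': depth becomes 1
  Position 23 ')': depth becomes 0
Maximum depth reached: 4

4


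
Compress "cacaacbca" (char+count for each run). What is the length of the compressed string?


Input: cacaacbca
Runs:
  'c' x 1 => "c1"
  'a' x 1 => "a1"
  'c' x 1 => "c1"
  'a' x 2 => "a2"
  'c' x 1 => "c1"
  'b' x 1 => "b1"
  'c' x 1 => "c1"
  'a' x 1 => "a1"
Compressed: "c1a1c1a2c1b1c1a1"
Compressed length: 16

16


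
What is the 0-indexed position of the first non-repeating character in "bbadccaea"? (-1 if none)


Input: bbadccaea
Character frequencies:
  'a': 3
  'b': 2
  'c': 2
  'd': 1
  'e': 1
Scanning left to right for freq == 1:
  Position 0 ('b'): freq=2, skip
  Position 1 ('b'): freq=2, skip
  Position 2 ('a'): freq=3, skip
  Position 3 ('d'): unique! => answer = 3

3


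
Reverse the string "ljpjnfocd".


Input: ljpjnfocd
Reading characters right to left:
  Position 8: 'd'
  Position 7: 'c'
  Position 6: 'o'
  Position 5: 'f'
  Position 4: 'n'
  Position 3: 'j'
  Position 2: 'p'
  Position 1: 'j'
  Position 0: 'l'
Reversed: dcofnjpjl

dcofnjpjl


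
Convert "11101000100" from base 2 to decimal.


Input: "11101000100" in base 2
Positional expansion:
  Digit '1' (value 1) x 2^10 = 1024
  Digit '1' (value 1) x 2^9 = 512
  Digit '1' (value 1) x 2^8 = 256
  Digit '0' (value 0) x 2^7 = 0
  Digit '1' (value 1) x 2^6 = 64
  Digit '0' (value 0) x 2^5 = 0
  Digit '0' (value 0) x 2^4 = 0
  Digit '0' (value 0) x 2^3 = 0
  Digit '1' (value 1) x 2^2 = 4
  Digit '0' (value 0) x 2^1 = 0
  Digit '0' (value 0) x 2^0 = 0
Sum = 1860

1860


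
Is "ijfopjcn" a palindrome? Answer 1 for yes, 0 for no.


Input: ijfopjcn
Reversed: ncjpofji
  Compare pos 0 ('i') with pos 7 ('n'): MISMATCH
  Compare pos 1 ('j') with pos 6 ('c'): MISMATCH
  Compare pos 2 ('f') with pos 5 ('j'): MISMATCH
  Compare pos 3 ('o') with pos 4 ('p'): MISMATCH
Result: not a palindrome

0


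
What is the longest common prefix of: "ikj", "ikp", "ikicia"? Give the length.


Words: ikj, ikp, ikicia
  Position 0: all 'i' => match
  Position 1: all 'k' => match
  Position 2: ('j', 'p', 'i') => mismatch, stop
LCP = "ik" (length 2)

2


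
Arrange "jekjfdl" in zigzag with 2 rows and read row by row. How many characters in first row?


Zigzag "jekjfdl" into 2 rows:
Placing characters:
  'j' => row 0
  'e' => row 1
  'k' => row 0
  'j' => row 1
  'f' => row 0
  'd' => row 1
  'l' => row 0
Rows:
  Row 0: "jkfl"
  Row 1: "ejd"
First row length: 4

4


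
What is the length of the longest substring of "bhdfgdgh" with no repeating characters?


Input: "bhdfgdgh"
Sliding window (track last position of each char):
  Position 0 ('b'): window [0,0] length 1 -- new best
  Position 1 ('h'): window [0,1] length 2 -- new best
  Position 2 ('d'): window [0,2] length 3 -- new best
  Position 3 ('f'): window [0,3] length 4 -- new best
  Position 4 ('g'): window [0,4] length 5 -- new best
  Position 5 ('d'): repeat (last at 2), move window start to 3
  Position 5 ('d'): window [3,5] length 3
  Position 6 ('g'): repeat (last at 4), move window start to 5
  Position 6 ('g'): window [5,6] length 2
  Position 7 ('h'): window [5,7] length 3
Longest substring with no repeats: "bhdfg" with length 5

5


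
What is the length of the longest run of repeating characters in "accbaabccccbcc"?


Input: "accbaabccccbcc"
Scanning for longest run:
  Position 1 ('c'): new char, reset run to 1
  Position 2 ('c'): continues run of 'c', length=2
  Position 3 ('b'): new char, reset run to 1
  Position 4 ('a'): new char, reset run to 1
  Position 5 ('a'): continues run of 'a', length=2
  Position 6 ('b'): new char, reset run to 1
  Position 7 ('c'): new char, reset run to 1
  Position 8 ('c'): continues run of 'c', length=2
  Position 9 ('c'): continues run of 'c', length=3
  Position 10 ('c'): continues run of 'c', length=4
  Position 11 ('b'): new char, reset run to 1
  Position 12 ('c'): new char, reset run to 1
  Position 13 ('c'): continues run of 'c', length=2
Longest run: 'c' with length 4

4


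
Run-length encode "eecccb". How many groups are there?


Input: eecccb
Scanning for consecutive runs:
  Group 1: 'e' x 2 (positions 0-1)
  Group 2: 'c' x 3 (positions 2-4)
  Group 3: 'b' x 1 (positions 5-5)
Total groups: 3

3


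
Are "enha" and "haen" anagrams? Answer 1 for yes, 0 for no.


Strings: "enha", "haen"
Sorted first:  aehn
Sorted second: aehn
Sorted forms match => anagrams

1


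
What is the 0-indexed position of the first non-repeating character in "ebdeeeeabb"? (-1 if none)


Input: ebdeeeeabb
Character frequencies:
  'a': 1
  'b': 3
  'd': 1
  'e': 5
Scanning left to right for freq == 1:
  Position 0 ('e'): freq=5, skip
  Position 1 ('b'): freq=3, skip
  Position 2 ('d'): unique! => answer = 2

2


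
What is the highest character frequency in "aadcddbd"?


Input: aadcddbd
Character counts:
  'a': 2
  'b': 1
  'c': 1
  'd': 4
Maximum frequency: 4

4


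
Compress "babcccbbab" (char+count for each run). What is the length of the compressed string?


Input: babcccbbab
Runs:
  'b' x 1 => "b1"
  'a' x 1 => "a1"
  'b' x 1 => "b1"
  'c' x 3 => "c3"
  'b' x 2 => "b2"
  'a' x 1 => "a1"
  'b' x 1 => "b1"
Compressed: "b1a1b1c3b2a1b1"
Compressed length: 14

14


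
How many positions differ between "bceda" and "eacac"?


Comparing "bceda" and "eacac" position by position:
  Position 0: 'b' vs 'e' => DIFFER
  Position 1: 'c' vs 'a' => DIFFER
  Position 2: 'e' vs 'c' => DIFFER
  Position 3: 'd' vs 'a' => DIFFER
  Position 4: 'a' vs 'c' => DIFFER
Positions that differ: 5

5


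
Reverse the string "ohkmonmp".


Input: ohkmonmp
Reading characters right to left:
  Position 7: 'p'
  Position 6: 'm'
  Position 5: 'n'
  Position 4: 'o'
  Position 3: 'm'
  Position 2: 'k'
  Position 1: 'h'
  Position 0: 'o'
Reversed: pmnomkho

pmnomkho


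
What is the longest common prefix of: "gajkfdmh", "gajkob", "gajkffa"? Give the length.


Words: gajkfdmh, gajkob, gajkffa
  Position 0: all 'g' => match
  Position 1: all 'a' => match
  Position 2: all 'j' => match
  Position 3: all 'k' => match
  Position 4: ('f', 'o', 'f') => mismatch, stop
LCP = "gajk" (length 4)

4


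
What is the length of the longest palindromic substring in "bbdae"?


Input: "bbdae"
Checking substrings for palindromes:
  [0:2] "bb" (len 2) => palindrome
Longest palindromic substring: "bb" with length 2

2


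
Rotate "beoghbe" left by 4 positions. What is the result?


Input: "beoghbe", rotate left by 4
First 4 characters: "beog"
Remaining characters: "hbe"
Concatenate remaining + first: "hbe" + "beog" = "hbebeog"

hbebeog


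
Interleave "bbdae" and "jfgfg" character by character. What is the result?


Interleaving "bbdae" and "jfgfg":
  Position 0: 'b' from first, 'j' from second => "bj"
  Position 1: 'b' from first, 'f' from second => "bf"
  Position 2: 'd' from first, 'g' from second => "dg"
  Position 3: 'a' from first, 'f' from second => "af"
  Position 4: 'e' from first, 'g' from second => "eg"
Result: bjbfdgafeg

bjbfdgafeg


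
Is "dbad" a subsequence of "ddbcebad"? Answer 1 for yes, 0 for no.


Check if "dbad" is a subsequence of "ddbcebad"
Greedy scan:
  Position 0 ('d'): matches sub[0] = 'd'
  Position 1 ('d'): no match needed
  Position 2 ('b'): matches sub[1] = 'b'
  Position 3 ('c'): no match needed
  Position 4 ('e'): no match needed
  Position 5 ('b'): no match needed
  Position 6 ('a'): matches sub[2] = 'a'
  Position 7 ('d'): matches sub[3] = 'd'
All 4 characters matched => is a subsequence

1


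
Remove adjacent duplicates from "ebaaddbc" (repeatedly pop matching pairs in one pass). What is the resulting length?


Input: ebaaddbc
Stack-based adjacent duplicate removal:
  Read 'e': push. Stack: e
  Read 'b': push. Stack: eb
  Read 'a': push. Stack: eba
  Read 'a': matches stack top 'a' => pop. Stack: eb
  Read 'd': push. Stack: ebd
  Read 'd': matches stack top 'd' => pop. Stack: eb
  Read 'b': matches stack top 'b' => pop. Stack: e
  Read 'c': push. Stack: ec
Final stack: "ec" (length 2)

2


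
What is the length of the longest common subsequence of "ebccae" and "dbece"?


LCS of "ebccae" and "dbece"
DP table:
           d    b    e    c    e
      0    0    0    0    0    0
  e   0    0    0    1    1    1
  b   0    0    1    1    1    1
  c   0    0    1    1    2    2
  c   0    0    1    1    2    2
  a   0    0    1    1    2    2
  e   0    0    1    2    2    3
LCS length = dp[6][5] = 3

3


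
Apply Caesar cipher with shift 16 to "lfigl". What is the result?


Caesar cipher: shift "lfigl" by 16
  'l' (pos 11) + 16 = pos 1 = 'b'
  'f' (pos 5) + 16 = pos 21 = 'v'
  'i' (pos 8) + 16 = pos 24 = 'y'
  'g' (pos 6) + 16 = pos 22 = 'w'
  'l' (pos 11) + 16 = pos 1 = 'b'
Result: bvywb

bvywb


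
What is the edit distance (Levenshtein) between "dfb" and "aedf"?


Computing edit distance: "dfb" -> "aedf"
DP table:
           a    e    d    f
      0    1    2    3    4
  d   1    1    2    2    3
  f   2    2    2    3    2
  b   3    3    3    3    3
Edit distance = dp[3][4] = 3

3


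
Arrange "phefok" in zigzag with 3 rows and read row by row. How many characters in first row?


Zigzag "phefok" into 3 rows:
Placing characters:
  'p' => row 0
  'h' => row 1
  'e' => row 2
  'f' => row 1
  'o' => row 0
  'k' => row 1
Rows:
  Row 0: "po"
  Row 1: "hfk"
  Row 2: "e"
First row length: 2

2


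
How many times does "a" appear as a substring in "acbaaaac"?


Searching for "a" in "acbaaaac"
Scanning each position:
  Position 0: "a" => MATCH
  Position 1: "c" => no
  Position 2: "b" => no
  Position 3: "a" => MATCH
  Position 4: "a" => MATCH
  Position 5: "a" => MATCH
  Position 6: "a" => MATCH
  Position 7: "c" => no
Total occurrences: 5

5


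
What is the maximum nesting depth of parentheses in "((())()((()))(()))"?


Input: "((())()((()))(()))"
Tracking depth:
  Position 0 '(': depth becomes 1
  Position 1 '(': depth becomes 2
  Position 2 '(': depth becomes 3
  Position 3 ')': depth becomes 2
  Position 4 ')': depth becomes 1
  Position 5 '(': depth becomes 2
  Position 6 ')': depth becomes 1
  Position 7 '(': depth becomes 2
  Position 8 '(': depth becomes 3
  Position 9 '(': depth becomes 4
  Position 10 ')': depth becomes 3
  Position 11 ')': depth becomes 2
  Position 12 ')': depth becomes 1
  Position 13 '(': depth becomes 2
  Position 14 '(': depth becomes 3
  Position 15 ')': depth becomes 2
  Position 16 ')': depth becomes 1
  Position 17 ')': depth becomes 0
Maximum depth reached: 4

4


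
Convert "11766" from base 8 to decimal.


Input: "11766" in base 8
Positional expansion:
  Digit '1' (value 1) x 8^4 = 4096
  Digit '1' (value 1) x 8^3 = 512
  Digit '7' (value 7) x 8^2 = 448
  Digit '6' (value 6) x 8^1 = 48
  Digit '6' (value 6) x 8^0 = 6
Sum = 5110

5110


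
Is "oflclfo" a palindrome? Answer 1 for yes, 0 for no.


Input: oflclfo
Reversed: oflclfo
  Compare pos 0 ('o') with pos 6 ('o'): match
  Compare pos 1 ('f') with pos 5 ('f'): match
  Compare pos 2 ('l') with pos 4 ('l'): match
Result: palindrome

1


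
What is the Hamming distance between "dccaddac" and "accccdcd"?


Comparing "dccaddac" and "accccdcd" position by position:
  Position 0: 'd' vs 'a' => differ
  Position 1: 'c' vs 'c' => same
  Position 2: 'c' vs 'c' => same
  Position 3: 'a' vs 'c' => differ
  Position 4: 'd' vs 'c' => differ
  Position 5: 'd' vs 'd' => same
  Position 6: 'a' vs 'c' => differ
  Position 7: 'c' vs 'd' => differ
Total differences (Hamming distance): 5

5


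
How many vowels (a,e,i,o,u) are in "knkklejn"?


Input: knkklejn
Checking each character:
  'k' at position 0: consonant
  'n' at position 1: consonant
  'k' at position 2: consonant
  'k' at position 3: consonant
  'l' at position 4: consonant
  'e' at position 5: vowel (running total: 1)
  'j' at position 6: consonant
  'n' at position 7: consonant
Total vowels: 1

1


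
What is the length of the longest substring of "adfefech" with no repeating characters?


Input: "adfefech"
Sliding window (track last position of each char):
  Position 0 ('a'): window [0,0] length 1 -- new best
  Position 1 ('d'): window [0,1] length 2 -- new best
  Position 2 ('f'): window [0,2] length 3 -- new best
  Position 3 ('e'): window [0,3] length 4 -- new best
  Position 4 ('f'): repeat (last at 2), move window start to 3
  Position 4 ('f'): window [3,4] length 2
  Position 5 ('e'): repeat (last at 3), move window start to 4
  Position 5 ('e'): window [4,5] length 2
  Position 6 ('c'): window [4,6] length 3
  Position 7 ('h'): window [4,7] length 4
Longest substring with no repeats: "adfe" with length 4

4


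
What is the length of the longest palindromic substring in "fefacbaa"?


Input: "fefacbaa"
Checking substrings for palindromes:
  [0:3] "fef" (len 3) => palindrome
  [6:8] "aa" (len 2) => palindrome
Longest palindromic substring: "fef" with length 3

3


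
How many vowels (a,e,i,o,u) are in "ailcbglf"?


Input: ailcbglf
Checking each character:
  'a' at position 0: vowel (running total: 1)
  'i' at position 1: vowel (running total: 2)
  'l' at position 2: consonant
  'c' at position 3: consonant
  'b' at position 4: consonant
  'g' at position 5: consonant
  'l' at position 6: consonant
  'f' at position 7: consonant
Total vowels: 2

2


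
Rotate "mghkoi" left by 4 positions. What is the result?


Input: "mghkoi", rotate left by 4
First 4 characters: "mghk"
Remaining characters: "oi"
Concatenate remaining + first: "oi" + "mghk" = "oimghk"

oimghk


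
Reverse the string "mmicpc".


Input: mmicpc
Reading characters right to left:
  Position 5: 'c'
  Position 4: 'p'
  Position 3: 'c'
  Position 2: 'i'
  Position 1: 'm'
  Position 0: 'm'
Reversed: cpcimm

cpcimm


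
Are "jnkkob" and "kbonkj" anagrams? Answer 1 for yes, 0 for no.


Strings: "jnkkob", "kbonkj"
Sorted first:  bjkkno
Sorted second: bjkkno
Sorted forms match => anagrams

1


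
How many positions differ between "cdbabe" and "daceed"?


Comparing "cdbabe" and "daceed" position by position:
  Position 0: 'c' vs 'd' => DIFFER
  Position 1: 'd' vs 'a' => DIFFER
  Position 2: 'b' vs 'c' => DIFFER
  Position 3: 'a' vs 'e' => DIFFER
  Position 4: 'b' vs 'e' => DIFFER
  Position 5: 'e' vs 'd' => DIFFER
Positions that differ: 6

6


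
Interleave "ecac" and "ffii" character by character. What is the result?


Interleaving "ecac" and "ffii":
  Position 0: 'e' from first, 'f' from second => "ef"
  Position 1: 'c' from first, 'f' from second => "cf"
  Position 2: 'a' from first, 'i' from second => "ai"
  Position 3: 'c' from first, 'i' from second => "ci"
Result: efcfaici

efcfaici


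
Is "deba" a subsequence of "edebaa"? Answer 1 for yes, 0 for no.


Check if "deba" is a subsequence of "edebaa"
Greedy scan:
  Position 0 ('e'): no match needed
  Position 1 ('d'): matches sub[0] = 'd'
  Position 2 ('e'): matches sub[1] = 'e'
  Position 3 ('b'): matches sub[2] = 'b'
  Position 4 ('a'): matches sub[3] = 'a'
  Position 5 ('a'): no match needed
All 4 characters matched => is a subsequence

1


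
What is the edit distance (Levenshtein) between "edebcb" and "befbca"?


Computing edit distance: "edebcb" -> "befbca"
DP table:
           b    e    f    b    c    a
      0    1    2    3    4    5    6
  e   1    1    1    2    3    4    5
  d   2    2    2    2    3    4    5
  e   3    3    2    3    3    4    5
  b   4    3    3    3    3    4    5
  c   5    4    4    4    4    3    4
  b   6    5    5    5    4    4    4
Edit distance = dp[6][6] = 4

4


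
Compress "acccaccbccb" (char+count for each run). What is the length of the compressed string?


Input: acccaccbccb
Runs:
  'a' x 1 => "a1"
  'c' x 3 => "c3"
  'a' x 1 => "a1"
  'c' x 2 => "c2"
  'b' x 1 => "b1"
  'c' x 2 => "c2"
  'b' x 1 => "b1"
Compressed: "a1c3a1c2b1c2b1"
Compressed length: 14

14


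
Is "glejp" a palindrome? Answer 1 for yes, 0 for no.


Input: glejp
Reversed: pjelg
  Compare pos 0 ('g') with pos 4 ('p'): MISMATCH
  Compare pos 1 ('l') with pos 3 ('j'): MISMATCH
Result: not a palindrome

0


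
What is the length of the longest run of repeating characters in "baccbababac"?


Input: "baccbababac"
Scanning for longest run:
  Position 1 ('a'): new char, reset run to 1
  Position 2 ('c'): new char, reset run to 1
  Position 3 ('c'): continues run of 'c', length=2
  Position 4 ('b'): new char, reset run to 1
  Position 5 ('a'): new char, reset run to 1
  Position 6 ('b'): new char, reset run to 1
  Position 7 ('a'): new char, reset run to 1
  Position 8 ('b'): new char, reset run to 1
  Position 9 ('a'): new char, reset run to 1
  Position 10 ('c'): new char, reset run to 1
Longest run: 'c' with length 2

2


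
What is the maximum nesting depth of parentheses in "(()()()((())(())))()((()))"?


Input: "(()()()((())(())))()((()))"
Tracking depth:
  Position 0 '(': depth becomes 1
  Position 1 '(': depth becomes 2
  Position 2 ')': depth becomes 1
  Position 3 '(': depth becomes 2
  Position 4 ')': depth becomes 1
  Position 5 '(': depth becomes 2
  Position 6 ')': depth becomes 1
  Position 7 '(': depth becomes 2
  Position 8 '(': depth becomes 3
  Position 9 '(': depth becomes 4
  Position 10 ')': depth becomes 3
  Position 11 ')': depth becomes 2
  Position 12 '(': depth becomes 3
  Position 13 '(': depth becomes 4
  Position 14 ')': depth becomes 3
  Position 15 ')': depth becomes 2
  Position 16 ')': depth becomes 1
  Position 17 ')': depth becomes 0
  Position 18 '(': depth becomes 1
  Position 19 ')': depth becomes 0
  Position 20 '(': depth becomes 1
  Position 21 '(': depth becomes 2
  Position 22 '(': depth becomes 3
  Position 23 ')': depth becomes 2
  Position 24 ')': depth becomes 1
  Position 25 ')': depth becomes 0
Maximum depth reached: 4

4


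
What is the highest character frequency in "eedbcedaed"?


Input: eedbcedaed
Character counts:
  'a': 1
  'b': 1
  'c': 1
  'd': 3
  'e': 4
Maximum frequency: 4

4


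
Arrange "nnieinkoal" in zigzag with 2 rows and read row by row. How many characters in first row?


Zigzag "nnieinkoal" into 2 rows:
Placing characters:
  'n' => row 0
  'n' => row 1
  'i' => row 0
  'e' => row 1
  'i' => row 0
  'n' => row 1
  'k' => row 0
  'o' => row 1
  'a' => row 0
  'l' => row 1
Rows:
  Row 0: "niika"
  Row 1: "nenol"
First row length: 5

5


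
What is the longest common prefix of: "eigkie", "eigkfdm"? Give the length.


Words: eigkie, eigkfdm
  Position 0: all 'e' => match
  Position 1: all 'i' => match
  Position 2: all 'g' => match
  Position 3: all 'k' => match
  Position 4: ('i', 'f') => mismatch, stop
LCP = "eigk" (length 4)

4


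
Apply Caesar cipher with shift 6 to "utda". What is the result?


Caesar cipher: shift "utda" by 6
  'u' (pos 20) + 6 = pos 0 = 'a'
  't' (pos 19) + 6 = pos 25 = 'z'
  'd' (pos 3) + 6 = pos 9 = 'j'
  'a' (pos 0) + 6 = pos 6 = 'g'
Result: azjg

azjg


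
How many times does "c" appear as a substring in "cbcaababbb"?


Searching for "c" in "cbcaababbb"
Scanning each position:
  Position 0: "c" => MATCH
  Position 1: "b" => no
  Position 2: "c" => MATCH
  Position 3: "a" => no
  Position 4: "a" => no
  Position 5: "b" => no
  Position 6: "a" => no
  Position 7: "b" => no
  Position 8: "b" => no
  Position 9: "b" => no
Total occurrences: 2

2


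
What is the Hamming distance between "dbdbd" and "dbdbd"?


Comparing "dbdbd" and "dbdbd" position by position:
  Position 0: 'd' vs 'd' => same
  Position 1: 'b' vs 'b' => same
  Position 2: 'd' vs 'd' => same
  Position 3: 'b' vs 'b' => same
  Position 4: 'd' vs 'd' => same
Total differences (Hamming distance): 0

0


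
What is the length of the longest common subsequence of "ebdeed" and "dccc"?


LCS of "ebdeed" and "dccc"
DP table:
           d    c    c    c
      0    0    0    0    0
  e   0    0    0    0    0
  b   0    0    0    0    0
  d   0    1    1    1    1
  e   0    1    1    1    1
  e   0    1    1    1    1
  d   0    1    1    1    1
LCS length = dp[6][4] = 1

1


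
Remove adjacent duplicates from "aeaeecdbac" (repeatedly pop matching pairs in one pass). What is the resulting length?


Input: aeaeecdbac
Stack-based adjacent duplicate removal:
  Read 'a': push. Stack: a
  Read 'e': push. Stack: ae
  Read 'a': push. Stack: aea
  Read 'e': push. Stack: aeae
  Read 'e': matches stack top 'e' => pop. Stack: aea
  Read 'c': push. Stack: aeac
  Read 'd': push. Stack: aeacd
  Read 'b': push. Stack: aeacdb
  Read 'a': push. Stack: aeacdba
  Read 'c': push. Stack: aeacdbac
Final stack: "aeacdbac" (length 8)

8


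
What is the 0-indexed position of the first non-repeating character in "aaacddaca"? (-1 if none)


Input: aaacddaca
Character frequencies:
  'a': 5
  'c': 2
  'd': 2
Scanning left to right for freq == 1:
  Position 0 ('a'): freq=5, skip
  Position 1 ('a'): freq=5, skip
  Position 2 ('a'): freq=5, skip
  Position 3 ('c'): freq=2, skip
  Position 4 ('d'): freq=2, skip
  Position 5 ('d'): freq=2, skip
  Position 6 ('a'): freq=5, skip
  Position 7 ('c'): freq=2, skip
  Position 8 ('a'): freq=5, skip
  No unique character found => answer = -1

-1


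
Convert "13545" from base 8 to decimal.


Input: "13545" in base 8
Positional expansion:
  Digit '1' (value 1) x 8^4 = 4096
  Digit '3' (value 3) x 8^3 = 1536
  Digit '5' (value 5) x 8^2 = 320
  Digit '4' (value 4) x 8^1 = 32
  Digit '5' (value 5) x 8^0 = 5
Sum = 5989

5989


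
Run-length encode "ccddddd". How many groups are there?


Input: ccddddd
Scanning for consecutive runs:
  Group 1: 'c' x 2 (positions 0-1)
  Group 2: 'd' x 5 (positions 2-6)
Total groups: 2

2


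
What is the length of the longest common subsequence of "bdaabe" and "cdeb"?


LCS of "bdaabe" and "cdeb"
DP table:
           c    d    e    b
      0    0    0    0    0
  b   0    0    0    0    1
  d   0    0    1    1    1
  a   0    0    1    1    1
  a   0    0    1    1    1
  b   0    0    1    1    2
  e   0    0    1    2    2
LCS length = dp[6][4] = 2

2


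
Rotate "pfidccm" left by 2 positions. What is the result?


Input: "pfidccm", rotate left by 2
First 2 characters: "pf"
Remaining characters: "idccm"
Concatenate remaining + first: "idccm" + "pf" = "idccmpf"

idccmpf


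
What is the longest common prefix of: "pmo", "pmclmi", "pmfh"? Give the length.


Words: pmo, pmclmi, pmfh
  Position 0: all 'p' => match
  Position 1: all 'm' => match
  Position 2: ('o', 'c', 'f') => mismatch, stop
LCP = "pm" (length 2)

2


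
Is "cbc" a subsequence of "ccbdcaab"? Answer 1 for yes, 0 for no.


Check if "cbc" is a subsequence of "ccbdcaab"
Greedy scan:
  Position 0 ('c'): matches sub[0] = 'c'
  Position 1 ('c'): no match needed
  Position 2 ('b'): matches sub[1] = 'b'
  Position 3 ('d'): no match needed
  Position 4 ('c'): matches sub[2] = 'c'
  Position 5 ('a'): no match needed
  Position 6 ('a'): no match needed
  Position 7 ('b'): no match needed
All 3 characters matched => is a subsequence

1


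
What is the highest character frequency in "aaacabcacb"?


Input: aaacabcacb
Character counts:
  'a': 5
  'b': 2
  'c': 3
Maximum frequency: 5

5


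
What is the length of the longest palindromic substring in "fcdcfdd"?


Input: "fcdcfdd"
Checking substrings for palindromes:
  [0:5] "fcdcf" (len 5) => palindrome
  [1:4] "cdc" (len 3) => palindrome
  [5:7] "dd" (len 2) => palindrome
Longest palindromic substring: "fcdcf" with length 5

5


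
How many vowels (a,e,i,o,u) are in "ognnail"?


Input: ognnail
Checking each character:
  'o' at position 0: vowel (running total: 1)
  'g' at position 1: consonant
  'n' at position 2: consonant
  'n' at position 3: consonant
  'a' at position 4: vowel (running total: 2)
  'i' at position 5: vowel (running total: 3)
  'l' at position 6: consonant
Total vowels: 3

3


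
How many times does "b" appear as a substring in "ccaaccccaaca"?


Searching for "b" in "ccaaccccaaca"
Scanning each position:
  Position 0: "c" => no
  Position 1: "c" => no
  Position 2: "a" => no
  Position 3: "a" => no
  Position 4: "c" => no
  Position 5: "c" => no
  Position 6: "c" => no
  Position 7: "c" => no
  Position 8: "a" => no
  Position 9: "a" => no
  Position 10: "c" => no
  Position 11: "a" => no
Total occurrences: 0

0


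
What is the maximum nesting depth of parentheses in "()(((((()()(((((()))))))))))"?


Input: "()(((((()()(((((()))))))))))"
Tracking depth:
  Position 0 '(': depth becomes 1
  Position 1 ')': depth becomes 0
  Position 2 '(': depth becomes 1
  Position 3 '(': depth becomes 2
  Position 4 '(': depth becomes 3
  Position 5 '(': depth becomes 4
  Position 6 '(': depth becomes 5
  Position 7 '(': depth becomes 6
  Position 8 ')': depth becomes 5
  Position 9 '(': depth becomes 6
  Position 10 ')': depth becomes 5
  Position 11 '(': depth becomes 6
  Position 12 '(': depth becomes 7
  Position 13 '(': depth becomes 8
  Position 14 '(': depth becomes 9
  Position 15 '(': depth becomes 10
  Position 16 '(': depth becomes 11
  Position 17 ')': depth becomes 10
  Position 18 ')': depth becomes 9
  Position 19 ')': depth becomes 8
  Position 20 ')': depth becomes 7
  Position 21 ')': depth becomes 6
  Position 22 ')': depth becomes 5
  Position 23 ')': depth becomes 4
  Position 24 ')': depth becomes 3
  Position 25 ')': depth becomes 2
  Position 26 ')': depth becomes 1
  Position 27 ')': depth becomes 0
Maximum depth reached: 11

11


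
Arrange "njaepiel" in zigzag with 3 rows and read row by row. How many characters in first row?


Zigzag "njaepiel" into 3 rows:
Placing characters:
  'n' => row 0
  'j' => row 1
  'a' => row 2
  'e' => row 1
  'p' => row 0
  'i' => row 1
  'e' => row 2
  'l' => row 1
Rows:
  Row 0: "np"
  Row 1: "jeil"
  Row 2: "ae"
First row length: 2

2


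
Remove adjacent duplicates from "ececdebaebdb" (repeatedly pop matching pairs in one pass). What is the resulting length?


Input: ececdebaebdb
Stack-based adjacent duplicate removal:
  Read 'e': push. Stack: e
  Read 'c': push. Stack: ec
  Read 'e': push. Stack: ece
  Read 'c': push. Stack: ecec
  Read 'd': push. Stack: ececd
  Read 'e': push. Stack: ececde
  Read 'b': push. Stack: ececdeb
  Read 'a': push. Stack: ececdeba
  Read 'e': push. Stack: ececdebae
  Read 'b': push. Stack: ececdebaeb
  Read 'd': push. Stack: ececdebaebd
  Read 'b': push. Stack: ececdebaebdb
Final stack: "ececdebaebdb" (length 12)

12


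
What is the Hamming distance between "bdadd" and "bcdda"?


Comparing "bdadd" and "bcdda" position by position:
  Position 0: 'b' vs 'b' => same
  Position 1: 'd' vs 'c' => differ
  Position 2: 'a' vs 'd' => differ
  Position 3: 'd' vs 'd' => same
  Position 4: 'd' vs 'a' => differ
Total differences (Hamming distance): 3

3


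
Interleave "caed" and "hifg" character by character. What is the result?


Interleaving "caed" and "hifg":
  Position 0: 'c' from first, 'h' from second => "ch"
  Position 1: 'a' from first, 'i' from second => "ai"
  Position 2: 'e' from first, 'f' from second => "ef"
  Position 3: 'd' from first, 'g' from second => "dg"
Result: chaiefdg

chaiefdg


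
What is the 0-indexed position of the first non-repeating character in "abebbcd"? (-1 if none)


Input: abebbcd
Character frequencies:
  'a': 1
  'b': 3
  'c': 1
  'd': 1
  'e': 1
Scanning left to right for freq == 1:
  Position 0 ('a'): unique! => answer = 0

0


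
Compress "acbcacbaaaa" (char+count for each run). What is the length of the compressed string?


Input: acbcacbaaaa
Runs:
  'a' x 1 => "a1"
  'c' x 1 => "c1"
  'b' x 1 => "b1"
  'c' x 1 => "c1"
  'a' x 1 => "a1"
  'c' x 1 => "c1"
  'b' x 1 => "b1"
  'a' x 4 => "a4"
Compressed: "a1c1b1c1a1c1b1a4"
Compressed length: 16

16


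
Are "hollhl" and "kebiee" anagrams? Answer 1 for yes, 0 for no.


Strings: "hollhl", "kebiee"
Sorted first:  hhlllo
Sorted second: beeeik
Differ at position 0: 'h' vs 'b' => not anagrams

0


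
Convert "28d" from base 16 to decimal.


Input: "28d" in base 16
Positional expansion:
  Digit '2' (value 2) x 16^2 = 512
  Digit '8' (value 8) x 16^1 = 128
  Digit 'd' (value 13) x 16^0 = 13
Sum = 653

653


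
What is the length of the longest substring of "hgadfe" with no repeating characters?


Input: "hgadfe"
Sliding window (track last position of each char):
  Position 0 ('h'): window [0,0] length 1 -- new best
  Position 1 ('g'): window [0,1] length 2 -- new best
  Position 2 ('a'): window [0,2] length 3 -- new best
  Position 3 ('d'): window [0,3] length 4 -- new best
  Position 4 ('f'): window [0,4] length 5 -- new best
  Position 5 ('e'): window [0,5] length 6 -- new best
Longest substring with no repeats: "hgadfe" with length 6

6


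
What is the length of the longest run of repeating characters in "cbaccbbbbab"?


Input: "cbaccbbbbab"
Scanning for longest run:
  Position 1 ('b'): new char, reset run to 1
  Position 2 ('a'): new char, reset run to 1
  Position 3 ('c'): new char, reset run to 1
  Position 4 ('c'): continues run of 'c', length=2
  Position 5 ('b'): new char, reset run to 1
  Position 6 ('b'): continues run of 'b', length=2
  Position 7 ('b'): continues run of 'b', length=3
  Position 8 ('b'): continues run of 'b', length=4
  Position 9 ('a'): new char, reset run to 1
  Position 10 ('b'): new char, reset run to 1
Longest run: 'b' with length 4

4


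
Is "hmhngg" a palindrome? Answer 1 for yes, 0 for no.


Input: hmhngg
Reversed: ggnhmh
  Compare pos 0 ('h') with pos 5 ('g'): MISMATCH
  Compare pos 1 ('m') with pos 4 ('g'): MISMATCH
  Compare pos 2 ('h') with pos 3 ('n'): MISMATCH
Result: not a palindrome

0


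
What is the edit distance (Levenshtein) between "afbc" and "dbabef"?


Computing edit distance: "afbc" -> "dbabef"
DP table:
           d    b    a    b    e    f
      0    1    2    3    4    5    6
  a   1    1    2    2    3    4    5
  f   2    2    2    3    3    4    4
  b   3    3    2    3    3    4    5
  c   4    4    3    3    4    4    5
Edit distance = dp[4][6] = 5

5


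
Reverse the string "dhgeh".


Input: dhgeh
Reading characters right to left:
  Position 4: 'h'
  Position 3: 'e'
  Position 2: 'g'
  Position 1: 'h'
  Position 0: 'd'
Reversed: heghd

heghd


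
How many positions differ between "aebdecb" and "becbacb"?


Comparing "aebdecb" and "becbacb" position by position:
  Position 0: 'a' vs 'b' => DIFFER
  Position 1: 'e' vs 'e' => same
  Position 2: 'b' vs 'c' => DIFFER
  Position 3: 'd' vs 'b' => DIFFER
  Position 4: 'e' vs 'a' => DIFFER
  Position 5: 'c' vs 'c' => same
  Position 6: 'b' vs 'b' => same
Positions that differ: 4

4


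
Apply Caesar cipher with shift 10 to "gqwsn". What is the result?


Caesar cipher: shift "gqwsn" by 10
  'g' (pos 6) + 10 = pos 16 = 'q'
  'q' (pos 16) + 10 = pos 0 = 'a'
  'w' (pos 22) + 10 = pos 6 = 'g'
  's' (pos 18) + 10 = pos 2 = 'c'
  'n' (pos 13) + 10 = pos 23 = 'x'
Result: qagcx

qagcx


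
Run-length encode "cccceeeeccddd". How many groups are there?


Input: cccceeeeccddd
Scanning for consecutive runs:
  Group 1: 'c' x 4 (positions 0-3)
  Group 2: 'e' x 4 (positions 4-7)
  Group 3: 'c' x 2 (positions 8-9)
  Group 4: 'd' x 3 (positions 10-12)
Total groups: 4

4


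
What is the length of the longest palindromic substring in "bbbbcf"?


Input: "bbbbcf"
Checking substrings for palindromes:
  [0:4] "bbbb" (len 4) => palindrome
  [0:3] "bbb" (len 3) => palindrome
  [1:4] "bbb" (len 3) => palindrome
  [0:2] "bb" (len 2) => palindrome
  [1:3] "bb" (len 2) => palindrome
  [2:4] "bb" (len 2) => palindrome
Longest palindromic substring: "bbbb" with length 4

4


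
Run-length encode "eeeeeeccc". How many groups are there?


Input: eeeeeeccc
Scanning for consecutive runs:
  Group 1: 'e' x 6 (positions 0-5)
  Group 2: 'c' x 3 (positions 6-8)
Total groups: 2

2


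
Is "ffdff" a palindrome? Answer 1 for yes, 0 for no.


Input: ffdff
Reversed: ffdff
  Compare pos 0 ('f') with pos 4 ('f'): match
  Compare pos 1 ('f') with pos 3 ('f'): match
Result: palindrome

1


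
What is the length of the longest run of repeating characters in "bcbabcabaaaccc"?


Input: "bcbabcabaaaccc"
Scanning for longest run:
  Position 1 ('c'): new char, reset run to 1
  Position 2 ('b'): new char, reset run to 1
  Position 3 ('a'): new char, reset run to 1
  Position 4 ('b'): new char, reset run to 1
  Position 5 ('c'): new char, reset run to 1
  Position 6 ('a'): new char, reset run to 1
  Position 7 ('b'): new char, reset run to 1
  Position 8 ('a'): new char, reset run to 1
  Position 9 ('a'): continues run of 'a', length=2
  Position 10 ('a'): continues run of 'a', length=3
  Position 11 ('c'): new char, reset run to 1
  Position 12 ('c'): continues run of 'c', length=2
  Position 13 ('c'): continues run of 'c', length=3
Longest run: 'a' with length 3

3


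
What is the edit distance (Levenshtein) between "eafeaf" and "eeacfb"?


Computing edit distance: "eafeaf" -> "eeacfb"
DP table:
           e    e    a    c    f    b
      0    1    2    3    4    5    6
  e   1    0    1    2    3    4    5
  a   2    1    1    1    2    3    4
  f   3    2    2    2    2    2    3
  e   4    3    2    3    3    3    3
  a   5    4    3    2    3    4    4
  f   6    5    4    3    3    3    4
Edit distance = dp[6][6] = 4

4


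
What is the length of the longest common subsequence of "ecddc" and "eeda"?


LCS of "ecddc" and "eeda"
DP table:
           e    e    d    a
      0    0    0    0    0
  e   0    1    1    1    1
  c   0    1    1    1    1
  d   0    1    1    2    2
  d   0    1    1    2    2
  c   0    1    1    2    2
LCS length = dp[5][4] = 2

2


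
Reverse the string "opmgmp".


Input: opmgmp
Reading characters right to left:
  Position 5: 'p'
  Position 4: 'm'
  Position 3: 'g'
  Position 2: 'm'
  Position 1: 'p'
  Position 0: 'o'
Reversed: pmgmpo

pmgmpo


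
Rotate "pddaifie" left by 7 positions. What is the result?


Input: "pddaifie", rotate left by 7
First 7 characters: "pddaifi"
Remaining characters: "e"
Concatenate remaining + first: "e" + "pddaifi" = "epddaifi"

epddaifi


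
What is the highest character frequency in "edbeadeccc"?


Input: edbeadeccc
Character counts:
  'a': 1
  'b': 1
  'c': 3
  'd': 2
  'e': 3
Maximum frequency: 3

3


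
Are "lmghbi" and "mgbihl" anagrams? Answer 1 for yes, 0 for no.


Strings: "lmghbi", "mgbihl"
Sorted first:  bghilm
Sorted second: bghilm
Sorted forms match => anagrams

1


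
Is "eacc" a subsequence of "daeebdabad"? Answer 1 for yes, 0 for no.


Check if "eacc" is a subsequence of "daeebdabad"
Greedy scan:
  Position 0 ('d'): no match needed
  Position 1 ('a'): no match needed
  Position 2 ('e'): matches sub[0] = 'e'
  Position 3 ('e'): no match needed
  Position 4 ('b'): no match needed
  Position 5 ('d'): no match needed
  Position 6 ('a'): matches sub[1] = 'a'
  Position 7 ('b'): no match needed
  Position 8 ('a'): no match needed
  Position 9 ('d'): no match needed
Only matched 2/4 characters => not a subsequence

0


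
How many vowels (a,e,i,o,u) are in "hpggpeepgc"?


Input: hpggpeepgc
Checking each character:
  'h' at position 0: consonant
  'p' at position 1: consonant
  'g' at position 2: consonant
  'g' at position 3: consonant
  'p' at position 4: consonant
  'e' at position 5: vowel (running total: 1)
  'e' at position 6: vowel (running total: 2)
  'p' at position 7: consonant
  'g' at position 8: consonant
  'c' at position 9: consonant
Total vowels: 2

2


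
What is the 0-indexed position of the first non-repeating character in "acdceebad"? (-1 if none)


Input: acdceebad
Character frequencies:
  'a': 2
  'b': 1
  'c': 2
  'd': 2
  'e': 2
Scanning left to right for freq == 1:
  Position 0 ('a'): freq=2, skip
  Position 1 ('c'): freq=2, skip
  Position 2 ('d'): freq=2, skip
  Position 3 ('c'): freq=2, skip
  Position 4 ('e'): freq=2, skip
  Position 5 ('e'): freq=2, skip
  Position 6 ('b'): unique! => answer = 6

6
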